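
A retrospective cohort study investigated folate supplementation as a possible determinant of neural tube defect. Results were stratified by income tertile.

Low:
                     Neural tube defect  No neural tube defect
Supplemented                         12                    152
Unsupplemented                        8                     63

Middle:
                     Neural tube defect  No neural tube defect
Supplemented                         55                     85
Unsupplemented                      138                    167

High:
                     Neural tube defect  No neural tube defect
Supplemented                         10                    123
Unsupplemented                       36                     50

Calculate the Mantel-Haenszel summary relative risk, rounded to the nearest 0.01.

0.64

RR_MH = Σ(aᵢ·n₀ᵢ/nᵢ) / Σ(cᵢ·n₁ᵢ/nᵢ), with n₁ᵢ = aᵢ+bᵢ (exposed), n₀ᵢ = cᵢ+dᵢ (unexposed), nᵢ = n₁ᵢ+n₀ᵢ.
Stratum 1 (Low): n₁ = 164, n₀ = 71, n = 235; a·n₀/n = 12·71/235 = 3.6255; c·n₁/n = 8·164/235 = 5.5830
Stratum 2 (Middle): n₁ = 140, n₀ = 305, n = 445; a·n₀/n = 55·305/445 = 37.6966; c·n₁/n = 138·140/445 = 43.4157
Stratum 3 (High): n₁ = 133, n₀ = 86, n = 219; a·n₀/n = 10·86/219 = 3.9269; c·n₁/n = 36·133/219 = 21.8630
RR_MH = (3.6255 + 37.6966 + 3.9269) / (5.5830 + 43.4157 + 21.8630) = 45.2491 / 70.8617 = 0.63855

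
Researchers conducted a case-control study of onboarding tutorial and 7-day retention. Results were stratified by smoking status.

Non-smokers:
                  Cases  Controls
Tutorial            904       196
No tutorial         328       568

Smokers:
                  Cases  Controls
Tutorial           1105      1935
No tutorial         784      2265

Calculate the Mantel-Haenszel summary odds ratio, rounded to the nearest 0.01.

OR_MH = Σ(aᵢdᵢ/nᵢ) / Σ(bᵢcᵢ/nᵢ), where nᵢ is the stratum total.
Stratum 1 (Non-smokers): n = 1996; a·d/n = 904·568/1996 = 257.2505; b·c/n = 196·328/1996 = 32.2084
Stratum 2 (Smokers): n = 6089; a·d/n = 1105·2265/6089 = 411.0404; b·c/n = 1935·784/6089 = 249.1444
OR_MH = (257.2505 + 411.0404) / (32.2084 + 249.1444) = 668.2909 / 281.3528 = 2.37528

2.38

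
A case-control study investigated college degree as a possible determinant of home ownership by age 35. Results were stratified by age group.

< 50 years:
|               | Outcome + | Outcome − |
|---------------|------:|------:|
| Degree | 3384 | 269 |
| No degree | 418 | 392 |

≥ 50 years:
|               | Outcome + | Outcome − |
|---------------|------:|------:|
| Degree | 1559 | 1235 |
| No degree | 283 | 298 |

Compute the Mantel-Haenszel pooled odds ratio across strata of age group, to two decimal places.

3.38

OR_MH = Σ(aᵢdᵢ/nᵢ) / Σ(bᵢcᵢ/nᵢ), where nᵢ is the stratum total.
Stratum 1 (< 50 years): n = 4463; a·d/n = 3384·392/4463 = 297.2279; b·c/n = 269·418/4463 = 25.1943
Stratum 2 (≥ 50 years): n = 3375; a·d/n = 1559·298/3375 = 137.6539; b·c/n = 1235·283/3375 = 103.5570
OR_MH = (297.2279 + 137.6539) / (25.1943 + 103.5570) = 434.8818 / 128.7513 = 3.37769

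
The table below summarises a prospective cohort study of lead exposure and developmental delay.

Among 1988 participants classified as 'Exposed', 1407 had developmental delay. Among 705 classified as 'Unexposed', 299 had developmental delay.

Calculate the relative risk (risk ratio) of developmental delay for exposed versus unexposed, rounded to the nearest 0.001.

1.669

From the description: a = 1407, b = 581, c = 299, d = 406.
Risk in exposed = 1407/1988 = 0.70775; risk in unexposed = 299/705 = 0.42411.
RR = 0.70775 / 0.42411 = 1.66877
The risk among the exposed is 1.67 times that among the unexposed.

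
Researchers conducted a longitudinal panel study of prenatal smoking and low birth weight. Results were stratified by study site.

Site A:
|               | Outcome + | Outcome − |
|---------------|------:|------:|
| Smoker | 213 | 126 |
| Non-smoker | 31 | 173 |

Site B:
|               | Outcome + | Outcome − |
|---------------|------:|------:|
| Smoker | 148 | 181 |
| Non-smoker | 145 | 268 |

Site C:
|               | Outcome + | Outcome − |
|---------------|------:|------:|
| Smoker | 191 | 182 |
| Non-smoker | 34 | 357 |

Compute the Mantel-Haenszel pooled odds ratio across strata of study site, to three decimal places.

OR_MH = Σ(aᵢdᵢ/nᵢ) / Σ(bᵢcᵢ/nᵢ), where nᵢ is the stratum total.
Stratum 1 (Site A): n = 543; a·d/n = 213·173/543 = 67.8619; b·c/n = 126·31/543 = 7.1934
Stratum 2 (Site B): n = 742; a·d/n = 148·268/742 = 53.4555; b·c/n = 181·145/742 = 35.3706
Stratum 3 (Site C): n = 764; a·d/n = 191·357/764 = 89.2500; b·c/n = 182·34/764 = 8.0995
OR_MH = (67.8619 + 53.4555 + 89.2500) / (7.1934 + 35.3706 + 8.0995) = 210.5674 / 50.6635 = 4.15620

4.156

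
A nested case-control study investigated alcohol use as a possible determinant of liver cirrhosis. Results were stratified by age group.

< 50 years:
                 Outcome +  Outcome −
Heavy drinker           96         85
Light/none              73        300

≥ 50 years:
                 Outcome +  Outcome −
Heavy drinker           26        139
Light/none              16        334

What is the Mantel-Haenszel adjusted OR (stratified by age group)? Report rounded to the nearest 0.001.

4.436

OR_MH = Σ(aᵢdᵢ/nᵢ) / Σ(bᵢcᵢ/nᵢ), where nᵢ is the stratum total.
Stratum 1 (< 50 years): n = 554; a·d/n = 96·300/554 = 51.9856; b·c/n = 85·73/554 = 11.2004
Stratum 2 (≥ 50 years): n = 515; a·d/n = 26·334/515 = 16.8621; b·c/n = 139·16/515 = 4.3184
OR_MH = (51.9856 + 16.8621) / (11.2004 + 4.3184) = 68.8477 / 15.5188 = 4.43640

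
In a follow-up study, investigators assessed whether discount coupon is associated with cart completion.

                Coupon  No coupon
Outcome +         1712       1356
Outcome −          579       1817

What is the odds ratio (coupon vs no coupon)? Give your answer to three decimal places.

Reading the table with exposure as columns: a = 1712 (Coupon, case), b = 579 (Coupon, non-case), c = 1356 (No coupon, case), d = 1817.
OR = (a·d)/(b·c) = (1712 × 1817) / (579 × 1356) = 3110704 / 785124 = 3.96205
The odds of cart completion are about 3.96 times as high in the coupon group.

3.962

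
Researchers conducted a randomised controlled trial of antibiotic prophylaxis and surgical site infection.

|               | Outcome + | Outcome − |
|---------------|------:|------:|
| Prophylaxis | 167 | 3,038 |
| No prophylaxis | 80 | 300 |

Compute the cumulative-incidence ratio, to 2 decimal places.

0.25

Cells: a = 167, b = 3038, c = 80, d = 300.
Risk in exposed = 167/3205 = 0.05211; risk in unexposed = 80/380 = 0.21053.
RR = 0.05211 / 0.21053 = 0.24750
The risk is 75% lower among the exposed than among the unexposed.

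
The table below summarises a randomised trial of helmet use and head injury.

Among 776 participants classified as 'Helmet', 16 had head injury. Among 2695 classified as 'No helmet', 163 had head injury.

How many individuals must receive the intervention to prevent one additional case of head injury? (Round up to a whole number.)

26

Risk in treated group = 16/776 = 0.02062; risk in control = 163/2695 = 0.06048.
Absolute risk reduction = 0.06048 − 0.02062 = 0.03986
NNT = 1 / ARR = 1 / 0.03986 = 25.085 → round up → 26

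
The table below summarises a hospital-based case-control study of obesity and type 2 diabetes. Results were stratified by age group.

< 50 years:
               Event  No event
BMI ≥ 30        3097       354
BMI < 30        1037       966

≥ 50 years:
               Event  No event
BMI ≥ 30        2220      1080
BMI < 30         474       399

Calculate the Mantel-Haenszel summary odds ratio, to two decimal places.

4.00

OR_MH = Σ(aᵢdᵢ/nᵢ) / Σ(bᵢcᵢ/nᵢ), where nᵢ is the stratum total.
Stratum 1 (< 50 years): n = 5454; a·d/n = 3097·966/5454 = 548.5336; b·c/n = 354·1037/5454 = 67.3080
Stratum 2 (≥ 50 years): n = 4173; a·d/n = 2220·399/4173 = 212.2646; b·c/n = 1080·474/4173 = 122.6743
OR_MH = (548.5336 + 212.2646) / (67.3080 + 122.6743) = 760.7981 / 189.9824 = 4.00457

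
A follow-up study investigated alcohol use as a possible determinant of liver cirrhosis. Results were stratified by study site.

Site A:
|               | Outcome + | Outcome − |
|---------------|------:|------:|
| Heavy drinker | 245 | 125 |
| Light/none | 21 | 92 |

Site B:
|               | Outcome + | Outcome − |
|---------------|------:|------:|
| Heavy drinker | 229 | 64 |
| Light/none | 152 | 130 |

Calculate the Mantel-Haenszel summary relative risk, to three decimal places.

RR_MH = Σ(aᵢ·n₀ᵢ/nᵢ) / Σ(cᵢ·n₁ᵢ/nᵢ), with n₁ᵢ = aᵢ+bᵢ (exposed), n₀ᵢ = cᵢ+dᵢ (unexposed), nᵢ = n₁ᵢ+n₀ᵢ.
Stratum 1 (Site A): n₁ = 370, n₀ = 113, n = 483; a·n₀/n = 245·113/483 = 57.3188; c·n₁/n = 21·370/483 = 16.0870
Stratum 2 (Site B): n₁ = 293, n₀ = 282, n = 575; a·n₀/n = 229·282/575 = 112.3096; c·n₁/n = 152·293/575 = 77.4539
RR_MH = (57.3188 + 112.3096) / (16.0870 + 77.4539) = 169.6284 / 93.5409 = 1.81341

1.813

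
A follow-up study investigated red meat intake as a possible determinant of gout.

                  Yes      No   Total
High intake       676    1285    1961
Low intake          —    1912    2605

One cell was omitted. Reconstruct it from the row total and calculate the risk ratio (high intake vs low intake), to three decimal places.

1.296

The missing cell is in the unexposed row: 2605 − 1912 = 693.
So a = 676, b = 1285, c = 693, d = 1912.
RR = [a/(a+b)] / [c/(c+d)] = (676/1961) / (693/2605) = 0.34472/0.26603 = 1.29582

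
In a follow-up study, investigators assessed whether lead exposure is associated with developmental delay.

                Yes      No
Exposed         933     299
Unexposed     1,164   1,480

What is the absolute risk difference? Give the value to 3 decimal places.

Cells: a = 933, b = 299, c = 1164, d = 1480.
Risk in exposed = 933/1232 = 0.757305; risk in unexposed = 1164/2644 = 0.440242.
Risk difference = 0.757305 − 0.440242 = 0.317063

0.317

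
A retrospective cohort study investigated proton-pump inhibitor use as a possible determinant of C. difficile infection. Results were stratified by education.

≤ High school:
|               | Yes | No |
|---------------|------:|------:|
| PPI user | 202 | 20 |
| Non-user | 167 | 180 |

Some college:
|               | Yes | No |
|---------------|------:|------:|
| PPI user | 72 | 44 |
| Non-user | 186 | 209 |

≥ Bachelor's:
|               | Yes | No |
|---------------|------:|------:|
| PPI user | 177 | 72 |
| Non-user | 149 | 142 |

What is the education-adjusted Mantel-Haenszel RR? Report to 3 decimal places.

1.557

RR_MH = Σ(aᵢ·n₀ᵢ/nᵢ) / Σ(cᵢ·n₁ᵢ/nᵢ), with n₁ᵢ = aᵢ+bᵢ (exposed), n₀ᵢ = cᵢ+dᵢ (unexposed), nᵢ = n₁ᵢ+n₀ᵢ.
Stratum 1 (≤ High school): n₁ = 222, n₀ = 347, n = 569; a·n₀/n = 202·347/569 = 123.1880; c·n₁/n = 167·222/569 = 65.1564
Stratum 2 (Some college): n₁ = 116, n₀ = 395, n = 511; a·n₀/n = 72·395/511 = 55.6556; c·n₁/n = 186·116/511 = 42.2231
Stratum 3 (≥ Bachelor's): n₁ = 249, n₀ = 291, n = 540; a·n₀/n = 177·291/540 = 95.3833; c·n₁/n = 149·249/540 = 68.7056
RR_MH = (123.1880 + 55.6556 + 95.3833) / (65.1564 + 42.2231 + 68.7056) = 274.2270 / 176.0851 = 1.55736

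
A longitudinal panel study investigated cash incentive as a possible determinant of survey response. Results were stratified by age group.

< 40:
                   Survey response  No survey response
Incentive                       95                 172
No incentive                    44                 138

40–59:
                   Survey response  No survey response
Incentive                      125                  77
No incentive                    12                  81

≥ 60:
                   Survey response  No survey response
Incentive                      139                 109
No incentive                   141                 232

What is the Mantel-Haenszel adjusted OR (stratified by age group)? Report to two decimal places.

2.58

OR_MH = Σ(aᵢdᵢ/nᵢ) / Σ(bᵢcᵢ/nᵢ), where nᵢ is the stratum total.
Stratum 1 (< 40): n = 449; a·d/n = 95·138/449 = 29.1982; b·c/n = 172·44/449 = 16.8552
Stratum 2 (40–59): n = 295; a·d/n = 125·81/295 = 34.3220; b·c/n = 77·12/295 = 3.1322
Stratum 3 (≥ 60): n = 621; a·d/n = 139·232/621 = 51.9291; b·c/n = 109·141/621 = 24.7488
OR_MH = (29.1982 + 34.3220 + 51.9291) / (16.8552 + 3.1322 + 24.7488) = 115.4494 / 44.7362 = 2.58067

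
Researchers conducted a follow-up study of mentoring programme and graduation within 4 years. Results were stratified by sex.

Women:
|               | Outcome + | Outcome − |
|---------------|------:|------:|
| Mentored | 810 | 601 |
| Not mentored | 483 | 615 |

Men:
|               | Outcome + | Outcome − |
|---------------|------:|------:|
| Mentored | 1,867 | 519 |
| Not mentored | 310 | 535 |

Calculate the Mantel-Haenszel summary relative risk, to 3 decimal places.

1.684

RR_MH = Σ(aᵢ·n₀ᵢ/nᵢ) / Σ(cᵢ·n₁ᵢ/nᵢ), with n₁ᵢ = aᵢ+bᵢ (exposed), n₀ᵢ = cᵢ+dᵢ (unexposed), nᵢ = n₁ᵢ+n₀ᵢ.
Stratum 1 (Women): n₁ = 1411, n₀ = 1098, n = 2509; a·n₀/n = 810·1098/2509 = 354.4759; c·n₁/n = 483·1411/2509 = 271.6273
Stratum 2 (Men): n₁ = 2386, n₀ = 845, n = 3231; a·n₀/n = 1867·845/3231 = 488.2745; c·n₁/n = 310·2386/3231 = 228.9260
RR_MH = (354.4759 + 488.2745) / (271.6273 + 228.9260) = 842.7504 / 500.5534 = 1.68364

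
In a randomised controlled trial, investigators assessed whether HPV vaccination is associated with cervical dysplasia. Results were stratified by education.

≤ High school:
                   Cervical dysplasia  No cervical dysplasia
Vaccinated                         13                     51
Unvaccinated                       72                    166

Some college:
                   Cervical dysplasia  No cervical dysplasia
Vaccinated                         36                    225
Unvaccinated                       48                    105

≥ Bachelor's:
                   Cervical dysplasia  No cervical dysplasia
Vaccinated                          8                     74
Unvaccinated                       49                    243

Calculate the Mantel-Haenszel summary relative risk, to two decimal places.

RR_MH = Σ(aᵢ·n₀ᵢ/nᵢ) / Σ(cᵢ·n₁ᵢ/nᵢ), with n₁ᵢ = aᵢ+bᵢ (exposed), n₀ᵢ = cᵢ+dᵢ (unexposed), nᵢ = n₁ᵢ+n₀ᵢ.
Stratum 1 (≤ High school): n₁ = 64, n₀ = 238, n = 302; a·n₀/n = 13·238/302 = 10.2450; c·n₁/n = 72·64/302 = 15.2583
Stratum 2 (Some college): n₁ = 261, n₀ = 153, n = 414; a·n₀/n = 36·153/414 = 13.3043; c·n₁/n = 48·261/414 = 30.2609
Stratum 3 (≥ Bachelor's): n₁ = 82, n₀ = 292, n = 374; a·n₀/n = 8·292/374 = 6.2460; c·n₁/n = 49·82/374 = 10.7433
RR_MH = (10.2450 + 13.3043 + 6.2460) / (15.2583 + 30.2609 + 10.7433) = 29.7954 / 56.2625 = 0.52958

0.53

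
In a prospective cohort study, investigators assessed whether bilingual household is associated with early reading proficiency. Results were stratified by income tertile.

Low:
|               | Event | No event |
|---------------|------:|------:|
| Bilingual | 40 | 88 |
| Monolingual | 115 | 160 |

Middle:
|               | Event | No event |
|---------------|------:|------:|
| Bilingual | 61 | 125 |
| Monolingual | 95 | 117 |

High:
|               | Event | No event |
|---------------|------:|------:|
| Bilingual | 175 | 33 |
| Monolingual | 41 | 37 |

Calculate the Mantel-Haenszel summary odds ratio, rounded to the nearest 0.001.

OR_MH = Σ(aᵢdᵢ/nᵢ) / Σ(bᵢcᵢ/nᵢ), where nᵢ is the stratum total.
Stratum 1 (Low): n = 403; a·d/n = 40·160/403 = 15.8809; b·c/n = 88·115/403 = 25.1117
Stratum 2 (Middle): n = 398; a·d/n = 61·117/398 = 17.9322; b·c/n = 125·95/398 = 29.8367
Stratum 3 (High): n = 286; a·d/n = 175·37/286 = 22.6399; b·c/n = 33·41/286 = 4.7308
OR_MH = (15.8809 + 17.9322 + 22.6399) / (25.1117 + 29.8367 + 4.7308) = 56.4529 / 59.6791 = 0.94594

0.946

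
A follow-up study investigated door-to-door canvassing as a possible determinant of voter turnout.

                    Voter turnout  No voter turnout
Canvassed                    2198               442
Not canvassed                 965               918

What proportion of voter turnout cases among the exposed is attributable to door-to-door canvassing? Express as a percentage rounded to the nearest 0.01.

Cells: a = 2198, b = 442, c = 965, d = 918.
Risk in exposed = 2198/2640 = 0.83258; risk in unexposed = 965/1883 = 0.51248.
RR = 0.83258/0.51248 = 1.62460
AR% = (RR − 1)/RR × 100 = (1.62460 − 1)/1.62460 × 100 = 38.4464%

38.45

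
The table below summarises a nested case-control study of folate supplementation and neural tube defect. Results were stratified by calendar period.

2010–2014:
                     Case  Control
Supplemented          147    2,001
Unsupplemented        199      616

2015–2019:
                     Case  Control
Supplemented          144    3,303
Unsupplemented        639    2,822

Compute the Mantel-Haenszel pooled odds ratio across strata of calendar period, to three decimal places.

0.203

OR_MH = Σ(aᵢdᵢ/nᵢ) / Σ(bᵢcᵢ/nᵢ), where nᵢ is the stratum total.
Stratum 1 (2010–2014): n = 2963; a·d/n = 147·616/2963 = 30.5609; b·c/n = 2001·199/2963 = 134.3905
Stratum 2 (2015–2019): n = 6908; a·d/n = 144·2822/6908 = 58.8257; b·c/n = 3303·639/6908 = 305.5323
OR_MH = (30.5609 + 58.8257) / (134.3905 + 305.5323) = 89.3866 / 439.9228 = 0.20319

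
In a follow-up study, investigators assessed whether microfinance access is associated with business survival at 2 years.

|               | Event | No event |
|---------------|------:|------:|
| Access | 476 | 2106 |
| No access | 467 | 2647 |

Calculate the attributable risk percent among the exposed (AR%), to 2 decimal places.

18.65

Cells: a = 476, b = 2106, c = 467, d = 2647.
Risk in exposed = 476/2582 = 0.18435; risk in unexposed = 467/3114 = 0.14997.
RR = 0.18435/0.14997 = 1.22928
AR% = (RR − 1)/RR × 100 = (1.22928 − 1)/1.22928 × 100 = 18.6519%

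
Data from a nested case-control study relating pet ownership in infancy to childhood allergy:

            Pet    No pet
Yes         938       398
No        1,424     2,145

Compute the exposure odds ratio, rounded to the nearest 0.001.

Reading the table with exposure as columns: a = 938 (Pet, case), b = 1424 (Pet, non-case), c = 398 (No pet, case), d = 2145.
OR = (a·d)/(b·c) = (938 × 2145) / (1424 × 398) = 2012010 / 566752 = 3.55007
The odds of childhood allergy are about 3.55 times as high in the pet group.

3.550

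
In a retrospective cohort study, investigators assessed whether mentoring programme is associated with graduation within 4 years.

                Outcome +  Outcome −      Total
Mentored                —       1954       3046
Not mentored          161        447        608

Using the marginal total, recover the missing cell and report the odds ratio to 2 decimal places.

1.55

The missing cell is in the exposed row: 3046 − 1954 = 1092.
So a = 1092, b = 1954, c = 161, d = 447.
OR = (a·d)/(b·c) = (1092 × 447) / (1954 × 161) = 488124 / 314594 = 1.55160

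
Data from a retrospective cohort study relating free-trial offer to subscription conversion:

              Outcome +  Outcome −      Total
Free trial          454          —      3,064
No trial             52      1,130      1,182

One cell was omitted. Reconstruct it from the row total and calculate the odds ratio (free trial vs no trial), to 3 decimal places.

3.780

The missing cell is in the exposed row: 3064 − 454 = 2610.
So a = 454, b = 2610, c = 52, d = 1130.
OR = (a·d)/(b·c) = (454 × 1130) / (2610 × 52) = 513020 / 135720 = 3.77999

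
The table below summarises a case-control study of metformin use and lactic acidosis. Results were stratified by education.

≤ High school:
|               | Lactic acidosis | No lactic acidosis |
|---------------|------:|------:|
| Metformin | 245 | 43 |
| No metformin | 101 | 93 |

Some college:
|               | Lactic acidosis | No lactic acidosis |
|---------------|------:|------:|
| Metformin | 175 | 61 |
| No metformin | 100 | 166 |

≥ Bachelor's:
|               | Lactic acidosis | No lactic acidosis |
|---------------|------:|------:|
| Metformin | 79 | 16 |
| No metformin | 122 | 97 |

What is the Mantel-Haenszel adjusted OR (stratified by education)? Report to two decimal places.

OR_MH = Σ(aᵢdᵢ/nᵢ) / Σ(bᵢcᵢ/nᵢ), where nᵢ is the stratum total.
Stratum 1 (≤ High school): n = 482; a·d/n = 245·93/482 = 47.2718; b·c/n = 43·101/482 = 9.0104
Stratum 2 (Some college): n = 502; a·d/n = 175·166/502 = 57.8685; b·c/n = 61·100/502 = 12.1514
Stratum 3 (≥ Bachelor's): n = 314; a·d/n = 79·97/314 = 24.4045; b·c/n = 16·122/314 = 6.2166
OR_MH = (47.2718 + 57.8685 + 24.4045) / (9.0104 + 12.1514 + 6.2166) = 129.5448 / 27.3783 = 4.73165

4.73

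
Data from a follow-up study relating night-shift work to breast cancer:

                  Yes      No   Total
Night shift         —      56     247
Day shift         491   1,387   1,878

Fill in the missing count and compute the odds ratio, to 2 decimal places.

9.63

The missing cell is in the exposed row: 247 − 56 = 191.
So a = 191, b = 56, c = 491, d = 1387.
OR = (a·d)/(b·c) = (191 × 1387) / (56 × 491) = 264917 / 27496 = 9.63475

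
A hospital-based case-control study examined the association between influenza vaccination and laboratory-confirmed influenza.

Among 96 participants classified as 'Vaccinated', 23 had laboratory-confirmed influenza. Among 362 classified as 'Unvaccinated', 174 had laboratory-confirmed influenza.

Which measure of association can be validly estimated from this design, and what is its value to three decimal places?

0.340

From the description: a = 23, b = 73, c = 174, d = 188.
This is a hospital-based case-control study: participants were sampled on outcome status, so risks in the source population cannot be estimated directly — relative risk is not valid here. The odds ratio is the appropriate measure.
OR = (a·d)/(b·c) = (23 × 188) / (73 × 174) = 4324 / 12702 = 0.34042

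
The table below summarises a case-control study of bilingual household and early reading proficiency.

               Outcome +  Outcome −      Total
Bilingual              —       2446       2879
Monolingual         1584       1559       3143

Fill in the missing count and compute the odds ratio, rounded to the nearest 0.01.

The missing cell is in the exposed row: 2879 − 2446 = 433.
So a = 433, b = 2446, c = 1584, d = 1559.
OR = (a·d)/(b·c) = (433 × 1559) / (2446 × 1584) = 675047 / 3874464 = 0.17423

0.17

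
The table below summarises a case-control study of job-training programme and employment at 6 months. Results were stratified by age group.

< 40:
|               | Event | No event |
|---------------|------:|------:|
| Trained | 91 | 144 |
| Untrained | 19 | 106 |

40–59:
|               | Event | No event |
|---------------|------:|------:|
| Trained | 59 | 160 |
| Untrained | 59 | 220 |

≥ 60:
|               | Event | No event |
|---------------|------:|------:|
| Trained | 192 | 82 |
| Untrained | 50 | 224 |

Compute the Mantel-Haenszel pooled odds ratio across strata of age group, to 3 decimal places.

3.859

OR_MH = Σ(aᵢdᵢ/nᵢ) / Σ(bᵢcᵢ/nᵢ), where nᵢ is the stratum total.
Stratum 1 (< 40): n = 360; a·d/n = 91·106/360 = 26.7944; b·c/n = 144·19/360 = 7.6000
Stratum 2 (40–59): n = 498; a·d/n = 59·220/498 = 26.0643; b·c/n = 160·59/498 = 18.9558
Stratum 3 (≥ 60): n = 548; a·d/n = 192·224/548 = 78.4818; b·c/n = 82·50/548 = 7.4818
OR_MH = (26.7944 + 26.0643 + 78.4818) / (7.6000 + 18.9558 + 7.4818) = 131.3405 / 34.0376 = 3.85869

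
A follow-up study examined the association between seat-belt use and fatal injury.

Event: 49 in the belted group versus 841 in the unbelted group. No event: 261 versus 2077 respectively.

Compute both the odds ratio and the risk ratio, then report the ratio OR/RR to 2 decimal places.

From the description: a = 49, b = 261, c = 841, d = 2077.
OR = (49·2077)/(261·841) = 101773/219501 = 0.46366
Risk in exposed = 49/310 = 0.15806; risk in unexposed = 841/2918 = 0.28821; RR = 0.54843
OR/RR = 0.46366 / 0.54843 = 0.84542
The outcome is not rare, so the OR lies further from 1 than the RR.

0.85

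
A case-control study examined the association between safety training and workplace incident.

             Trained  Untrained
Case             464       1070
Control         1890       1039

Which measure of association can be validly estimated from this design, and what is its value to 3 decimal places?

Reading the table with exposure as columns: a = 464 (Trained, case), b = 1890 (Trained, non-case), c = 1070 (Untrained, case), d = 1039.
This is a case-control study: participants were sampled on outcome status, so risks in the source population cannot be estimated directly — relative risk is not valid here. The odds ratio is the appropriate measure.
OR = (a·d)/(b·c) = (464 × 1039) / (1890 × 1070) = 482096 / 2022300 = 0.23839

0.238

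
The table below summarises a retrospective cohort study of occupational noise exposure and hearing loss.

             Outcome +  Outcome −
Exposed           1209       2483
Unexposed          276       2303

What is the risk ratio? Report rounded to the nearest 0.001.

Cells: a = 1209, b = 2483, c = 276, d = 2303.
Risk in exposed = 1209/3692 = 0.32746; risk in unexposed = 276/2579 = 0.10702.
RR = 0.32746 / 0.10702 = 3.05990
The risk among the exposed is 3.06 times that among the unexposed.

3.060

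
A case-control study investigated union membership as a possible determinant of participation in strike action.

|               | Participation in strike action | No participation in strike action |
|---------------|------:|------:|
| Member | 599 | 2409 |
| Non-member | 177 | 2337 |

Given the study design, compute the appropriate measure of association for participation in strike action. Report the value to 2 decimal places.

Cells: a = 599, b = 2409, c = 177, d = 2337.
This is a case-control study: participants were sampled on outcome status, so risks in the source population cannot be estimated directly — relative risk is not valid here. The odds ratio is the appropriate measure.
OR = (a·d)/(b·c) = (599 × 2337) / (2409 × 177) = 1399863 / 426393 = 3.28303

3.28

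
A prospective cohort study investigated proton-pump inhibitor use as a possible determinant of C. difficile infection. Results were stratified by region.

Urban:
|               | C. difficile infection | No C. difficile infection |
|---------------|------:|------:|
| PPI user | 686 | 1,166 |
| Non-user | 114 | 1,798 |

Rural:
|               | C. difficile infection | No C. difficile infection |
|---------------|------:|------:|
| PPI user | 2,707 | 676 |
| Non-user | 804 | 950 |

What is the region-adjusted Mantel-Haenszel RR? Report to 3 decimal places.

2.174

RR_MH = Σ(aᵢ·n₀ᵢ/nᵢ) / Σ(cᵢ·n₁ᵢ/nᵢ), with n₁ᵢ = aᵢ+bᵢ (exposed), n₀ᵢ = cᵢ+dᵢ (unexposed), nᵢ = n₁ᵢ+n₀ᵢ.
Stratum 1 (Urban): n₁ = 1852, n₀ = 1912, n = 3764; a·n₀/n = 686·1912/3764 = 348.4676; c·n₁/n = 114·1852/3764 = 56.0914
Stratum 2 (Rural): n₁ = 3383, n₀ = 1754, n = 5137; a·n₀/n = 2707·1754/5137 = 924.2901; c·n₁/n = 804·3383/5137 = 529.4787
RR_MH = (348.4676 + 924.2901) / (56.0914 + 529.4787) = 1272.7576 / 585.5701 = 2.17354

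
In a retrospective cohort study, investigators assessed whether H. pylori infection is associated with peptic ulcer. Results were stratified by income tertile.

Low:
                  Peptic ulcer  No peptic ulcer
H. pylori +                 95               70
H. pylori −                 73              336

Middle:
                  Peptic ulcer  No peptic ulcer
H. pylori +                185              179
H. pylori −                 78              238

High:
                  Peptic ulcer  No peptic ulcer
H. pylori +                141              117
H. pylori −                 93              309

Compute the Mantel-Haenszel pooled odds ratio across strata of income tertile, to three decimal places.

4.059

OR_MH = Σ(aᵢdᵢ/nᵢ) / Σ(bᵢcᵢ/nᵢ), where nᵢ is the stratum total.
Stratum 1 (Low): n = 574; a·d/n = 95·336/574 = 55.6098; b·c/n = 70·73/574 = 8.9024
Stratum 2 (Middle): n = 680; a·d/n = 185·238/680 = 64.7500; b·c/n = 179·78/680 = 20.5324
Stratum 3 (High): n = 660; a·d/n = 141·309/660 = 66.0136; b·c/n = 117·93/660 = 16.4864
OR_MH = (55.6098 + 64.7500 + 66.0136) / (8.9024 + 20.5324 + 16.4864) = 186.3734 / 45.9212 = 4.05855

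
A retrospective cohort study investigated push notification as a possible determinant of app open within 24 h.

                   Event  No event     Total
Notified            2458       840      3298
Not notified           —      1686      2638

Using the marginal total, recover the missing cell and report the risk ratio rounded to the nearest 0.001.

2.065

The missing cell is in the unexposed row: 2638 − 1686 = 952.
So a = 2458, b = 840, c = 952, d = 1686.
RR = [a/(a+b)] / [c/(c+d)] = (2458/3298) / (952/2638) = 0.74530/0.36088 = 2.06523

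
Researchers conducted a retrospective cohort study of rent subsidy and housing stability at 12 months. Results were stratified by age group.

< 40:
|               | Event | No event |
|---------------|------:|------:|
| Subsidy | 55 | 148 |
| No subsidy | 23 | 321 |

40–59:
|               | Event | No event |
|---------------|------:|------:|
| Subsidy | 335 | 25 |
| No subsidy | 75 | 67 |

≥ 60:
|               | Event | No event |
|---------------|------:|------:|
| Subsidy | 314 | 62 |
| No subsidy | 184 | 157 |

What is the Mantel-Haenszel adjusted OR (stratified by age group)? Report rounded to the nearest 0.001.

5.634

OR_MH = Σ(aᵢdᵢ/nᵢ) / Σ(bᵢcᵢ/nᵢ), where nᵢ is the stratum total.
Stratum 1 (< 40): n = 547; a·d/n = 55·321/547 = 32.2761; b·c/n = 148·23/547 = 6.2230
Stratum 2 (40–59): n = 502; a·d/n = 335·67/502 = 44.7112; b·c/n = 25·75/502 = 3.7351
Stratum 3 (≥ 60): n = 717; a·d/n = 314·157/717 = 68.7559; b·c/n = 62·184/717 = 15.9107
OR_MH = (32.2761 + 44.7112 + 68.7559) / (6.2230 + 3.7351 + 15.9107) = 145.7431 / 25.8688 = 5.63393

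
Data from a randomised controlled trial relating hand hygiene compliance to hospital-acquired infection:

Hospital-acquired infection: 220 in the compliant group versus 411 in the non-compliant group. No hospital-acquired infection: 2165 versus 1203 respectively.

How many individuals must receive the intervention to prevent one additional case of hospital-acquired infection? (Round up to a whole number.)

7

Risk in treated group = 220/2385 = 0.09224; risk in control = 411/1614 = 0.25465.
Absolute risk reduction = 0.25465 − 0.09224 = 0.16240
NNT = 1 / ARR = 1 / 0.16240 = 6.157 → round up → 7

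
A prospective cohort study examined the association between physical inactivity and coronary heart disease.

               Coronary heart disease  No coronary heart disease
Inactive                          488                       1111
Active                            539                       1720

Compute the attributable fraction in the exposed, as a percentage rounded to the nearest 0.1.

Cells: a = 488, b = 1111, c = 539, d = 1720.
Risk in exposed = 488/1599 = 0.30519; risk in unexposed = 539/2259 = 0.23860.
RR = 0.30519/0.23860 = 1.27908
AR% = (RR − 1)/RR × 100 = (1.27908 − 1)/1.27908 × 100 = 21.8190%

21.8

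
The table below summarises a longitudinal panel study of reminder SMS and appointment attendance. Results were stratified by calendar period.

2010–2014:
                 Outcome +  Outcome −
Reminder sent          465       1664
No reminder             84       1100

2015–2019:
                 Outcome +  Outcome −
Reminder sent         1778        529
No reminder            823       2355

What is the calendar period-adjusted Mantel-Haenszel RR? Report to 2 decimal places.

RR_MH = Σ(aᵢ·n₀ᵢ/nᵢ) / Σ(cᵢ·n₁ᵢ/nᵢ), with n₁ᵢ = aᵢ+bᵢ (exposed), n₀ᵢ = cᵢ+dᵢ (unexposed), nᵢ = n₁ᵢ+n₀ᵢ.
Stratum 1 (2010–2014): n₁ = 2129, n₀ = 1184, n = 3313; a·n₀/n = 465·1184/3313 = 166.1817; c·n₁/n = 84·2129/3313 = 53.9801
Stratum 2 (2015–2019): n₁ = 2307, n₀ = 3178, n = 5485; a·n₀/n = 1778·3178/5485 = 1030.1703; c·n₁/n = 823·2307/5485 = 346.1552
RR_MH = (166.1817 + 1030.1703) / (53.9801 + 346.1552) = 1196.3520 / 400.1352 = 2.98987

2.99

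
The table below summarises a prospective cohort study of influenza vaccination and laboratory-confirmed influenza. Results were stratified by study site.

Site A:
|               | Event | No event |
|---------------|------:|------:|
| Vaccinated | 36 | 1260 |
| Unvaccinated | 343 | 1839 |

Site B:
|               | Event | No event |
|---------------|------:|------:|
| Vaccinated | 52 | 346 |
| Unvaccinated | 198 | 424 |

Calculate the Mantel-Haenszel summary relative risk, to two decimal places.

0.26

RR_MH = Σ(aᵢ·n₀ᵢ/nᵢ) / Σ(cᵢ·n₁ᵢ/nᵢ), with n₁ᵢ = aᵢ+bᵢ (exposed), n₀ᵢ = cᵢ+dᵢ (unexposed), nᵢ = n₁ᵢ+n₀ᵢ.
Stratum 1 (Site A): n₁ = 1296, n₀ = 2182, n = 3478; a·n₀/n = 36·2182/3478 = 22.5854; c·n₁/n = 343·1296/3478 = 127.8114
Stratum 2 (Site B): n₁ = 398, n₀ = 622, n = 1020; a·n₀/n = 52·622/1020 = 31.7098; c·n₁/n = 198·398/1020 = 77.2588
RR_MH = (22.5854 + 31.7098) / (127.8114 + 77.2588) = 54.2952 / 205.0702 = 0.26476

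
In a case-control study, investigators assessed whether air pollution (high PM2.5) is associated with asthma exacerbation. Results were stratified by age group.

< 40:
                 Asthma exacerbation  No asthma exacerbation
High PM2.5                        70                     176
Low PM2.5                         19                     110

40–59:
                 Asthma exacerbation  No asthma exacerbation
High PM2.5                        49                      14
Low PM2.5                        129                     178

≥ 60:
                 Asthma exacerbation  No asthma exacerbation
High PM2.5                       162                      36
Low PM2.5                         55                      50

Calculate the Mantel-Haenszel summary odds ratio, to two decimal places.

3.48

OR_MH = Σ(aᵢdᵢ/nᵢ) / Σ(bᵢcᵢ/nᵢ), where nᵢ is the stratum total.
Stratum 1 (< 40): n = 375; a·d/n = 70·110/375 = 20.5333; b·c/n = 176·19/375 = 8.9173
Stratum 2 (40–59): n = 370; a·d/n = 49·178/370 = 23.5730; b·c/n = 14·129/370 = 4.8811
Stratum 3 (≥ 60): n = 303; a·d/n = 162·50/303 = 26.7327; b·c/n = 36·55/303 = 6.5347
OR_MH = (20.5333 + 23.5730 + 26.7327) / (8.9173 + 4.8811 + 6.5347) = 70.8390 / 20.3331 = 3.48393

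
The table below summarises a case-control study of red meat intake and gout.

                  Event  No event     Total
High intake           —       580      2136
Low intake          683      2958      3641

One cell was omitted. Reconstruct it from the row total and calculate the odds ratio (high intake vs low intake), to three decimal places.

11.619

The missing cell is in the exposed row: 2136 − 580 = 1556.
So a = 1556, b = 580, c = 683, d = 2958.
OR = (a·d)/(b·c) = (1556 × 2958) / (580 × 683) = 4602648 / 396140 = 11.61874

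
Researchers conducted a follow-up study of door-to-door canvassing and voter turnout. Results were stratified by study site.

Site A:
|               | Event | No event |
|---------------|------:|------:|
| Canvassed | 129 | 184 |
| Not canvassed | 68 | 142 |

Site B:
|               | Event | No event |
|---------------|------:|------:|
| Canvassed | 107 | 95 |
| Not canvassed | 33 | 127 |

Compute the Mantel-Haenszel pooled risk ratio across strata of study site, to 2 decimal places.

RR_MH = Σ(aᵢ·n₀ᵢ/nᵢ) / Σ(cᵢ·n₁ᵢ/nᵢ), with n₁ᵢ = aᵢ+bᵢ (exposed), n₀ᵢ = cᵢ+dᵢ (unexposed), nᵢ = n₁ᵢ+n₀ᵢ.
Stratum 1 (Site A): n₁ = 313, n₀ = 210, n = 523; a·n₀/n = 129·210/523 = 51.7973; c·n₁/n = 68·313/523 = 40.6960
Stratum 2 (Site B): n₁ = 202, n₀ = 160, n = 362; a·n₀/n = 107·160/362 = 47.2928; c·n₁/n = 33·202/362 = 18.4144
RR_MH = (51.7973 + 47.2928) / (40.6960 + 18.4144) = 99.0901 / 59.1103 = 1.67636

1.68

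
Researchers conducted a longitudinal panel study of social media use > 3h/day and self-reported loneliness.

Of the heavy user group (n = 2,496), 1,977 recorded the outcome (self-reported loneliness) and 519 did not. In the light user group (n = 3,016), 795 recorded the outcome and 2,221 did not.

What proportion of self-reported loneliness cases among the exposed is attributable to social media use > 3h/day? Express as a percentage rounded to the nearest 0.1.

66.7

From the description: a = 1977, b = 519, c = 795, d = 2221.
Risk in exposed = 1977/2496 = 0.79207; risk in unexposed = 795/3016 = 0.26359.
RR = 0.79207/0.26359 = 3.00487
AR% = (RR − 1)/RR × 100 = (3.00487 − 1)/3.00487 × 100 = 66.7207%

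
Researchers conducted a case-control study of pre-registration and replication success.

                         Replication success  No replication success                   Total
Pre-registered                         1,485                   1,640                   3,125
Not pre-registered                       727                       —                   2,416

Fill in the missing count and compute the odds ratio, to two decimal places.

The missing cell is in the unexposed row: 2416 − 727 = 1689.
So a = 1485, b = 1640, c = 727, d = 1689.
OR = (a·d)/(b·c) = (1485 × 1689) / (1640 × 727) = 2508165 / 1192280 = 2.10367

2.10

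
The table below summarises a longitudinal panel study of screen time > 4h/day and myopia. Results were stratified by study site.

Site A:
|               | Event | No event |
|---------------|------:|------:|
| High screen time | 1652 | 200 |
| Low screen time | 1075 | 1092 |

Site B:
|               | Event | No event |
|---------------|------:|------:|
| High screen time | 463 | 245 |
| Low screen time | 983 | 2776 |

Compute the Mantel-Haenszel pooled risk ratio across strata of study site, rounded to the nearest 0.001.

1.966

RR_MH = Σ(aᵢ·n₀ᵢ/nᵢ) / Σ(cᵢ·n₁ᵢ/nᵢ), with n₁ᵢ = aᵢ+bᵢ (exposed), n₀ᵢ = cᵢ+dᵢ (unexposed), nᵢ = n₁ᵢ+n₀ᵢ.
Stratum 1 (Site A): n₁ = 1852, n₀ = 2167, n = 4019; a·n₀/n = 1652·2167/4019 = 890.7400; c·n₁/n = 1075·1852/4019 = 495.3720
Stratum 2 (Site B): n₁ = 708, n₀ = 3759, n = 4467; a·n₀/n = 463·3759/4467 = 389.6165; c·n₁/n = 983·708/4467 = 155.8012
RR_MH = (890.7400 + 389.6165) / (495.3720 + 155.8012) = 1280.3565 / 651.1732 = 1.96623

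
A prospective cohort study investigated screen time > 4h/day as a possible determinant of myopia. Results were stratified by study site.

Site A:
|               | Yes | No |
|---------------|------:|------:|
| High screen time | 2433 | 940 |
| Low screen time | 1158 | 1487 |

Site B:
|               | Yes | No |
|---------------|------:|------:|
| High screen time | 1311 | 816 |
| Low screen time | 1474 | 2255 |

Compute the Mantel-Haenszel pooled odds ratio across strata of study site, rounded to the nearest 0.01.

2.86

OR_MH = Σ(aᵢdᵢ/nᵢ) / Σ(bᵢcᵢ/nᵢ), where nᵢ is the stratum total.
Stratum 1 (Site A): n = 6018; a·d/n = 2433·1487/6018 = 601.1750; b·c/n = 940·1158/6018 = 180.8774
Stratum 2 (Site B): n = 5856; a·d/n = 1311·2255/5856 = 504.8335; b·c/n = 816·1474/5856 = 205.3934
OR_MH = (601.1750 + 504.8335) / (180.8774 + 205.3934) = 1106.0085 / 386.2708 = 2.86330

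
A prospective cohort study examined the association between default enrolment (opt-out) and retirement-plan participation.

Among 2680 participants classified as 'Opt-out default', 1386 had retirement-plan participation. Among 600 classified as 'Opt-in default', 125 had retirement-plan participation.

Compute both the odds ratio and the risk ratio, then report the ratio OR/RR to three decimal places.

1.640

From the description: a = 1386, b = 1294, c = 125, d = 475.
OR = (1386·475)/(1294·125) = 658350/161750 = 4.07017
Risk in exposed = 1386/2680 = 0.51716; risk in unexposed = 125/600 = 0.20833; RR = 2.48239
OR/RR = 4.07017 / 2.48239 = 1.63962
The outcome is not rare, so the OR lies further from 1 than the RR.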